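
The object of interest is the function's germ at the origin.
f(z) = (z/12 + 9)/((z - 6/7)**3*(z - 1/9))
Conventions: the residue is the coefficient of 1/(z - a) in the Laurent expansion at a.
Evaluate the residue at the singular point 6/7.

At the order-3 pole 6/7 set g(z) = (z - (6/7))^3*f(z) = (z/12 + 9)/(z - 1/9).
Order-3 pole: residue = g''(a)/2; g''(6/7) = 9010953/207646, so the residue is 9010953/415292.

The residue is 9010953/415292.


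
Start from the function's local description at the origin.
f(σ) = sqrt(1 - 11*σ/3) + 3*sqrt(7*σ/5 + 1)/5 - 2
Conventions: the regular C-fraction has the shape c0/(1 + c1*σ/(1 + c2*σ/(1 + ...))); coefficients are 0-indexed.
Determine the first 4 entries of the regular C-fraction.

Taylor coefficients (expand at 0): a_0 = -2/5, a_1 = -106/75, a_2 = -2056/1125, a_3 = -201023/67500.
c0 = a_0 = -2/5. Peel one level at a time: if S = 1 + c*σ/S' with S'(0) = 1, then c is the σ-coefficient of S and S' = c*σ/(S - 1).
S_1 = c0/f = 1 + (-53/15)*σ + (1781/225)*σ^2 + ...; c1 = -53/15.
S_2 = c1*σ/(S_1 - 1) = 1 + (1781/795)*σ + (-2199947/5056200)*σ^2 + ...; c2 = 1781/795.
S_3 = c2*σ/(S_2 - 1) = 1 + (2199947/11327160)*σ + ...; c3 = 2199947/11327160.

The regular C-fraction coefficients are [-2/5, -53/15, 1781/795, 2199947/11327160].


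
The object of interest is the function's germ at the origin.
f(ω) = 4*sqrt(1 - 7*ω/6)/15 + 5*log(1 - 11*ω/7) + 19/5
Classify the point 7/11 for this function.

The point is a logarithmic branch point.

The term (5)*log(1 - ω/(7/11)) has argument 1 - 7/11/(7/11) = 0 at 7/11: a logarithmic (infinitely-sheeted) branch point; the remaining terms are analytic or single-valued there.


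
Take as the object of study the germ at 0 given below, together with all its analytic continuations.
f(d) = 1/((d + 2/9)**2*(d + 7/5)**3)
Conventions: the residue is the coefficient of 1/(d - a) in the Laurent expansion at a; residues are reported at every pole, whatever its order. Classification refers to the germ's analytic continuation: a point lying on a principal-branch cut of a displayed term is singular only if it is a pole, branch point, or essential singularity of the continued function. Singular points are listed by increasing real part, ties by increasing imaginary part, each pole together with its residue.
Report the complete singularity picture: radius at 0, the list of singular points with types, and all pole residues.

Radius of convergence at 0: 2/9.
At -7/5: a pole of order 3; residue 12301875/7890481.
At -2/9: a pole of order 2; residue -12301875/7890481.

Denominator factor (d + 7/5)^3: pole of order 3 at -7/5, modulus 7/5.
Denominator factor (d + 2/9)^2: pole of order 2 at -2/9, modulus 2/9.
The radius of convergence is the smallest modulus among the singular points: 2/9.
At the order-3 pole -7/5 set g(d) = (d - (-7/5))^3*f(d) = (d + 2/9)**(-2).
Order-3 pole: residue = g''(a)/2; g''(-7/5) = 24603750/7890481, so the residue is 12301875/7890481.
At the order-2 pole -2/9 set g(d) = (d - (-2/9))^2*f(d) = (d + 7/5)**(-3).
Order-2 pole: residue = g'(a); g'(-2/9) = -12301875/7890481, so the residue is -12301875/7890481.
List the singular points by increasing real part (a conjugate pair: the negative imaginary part first).


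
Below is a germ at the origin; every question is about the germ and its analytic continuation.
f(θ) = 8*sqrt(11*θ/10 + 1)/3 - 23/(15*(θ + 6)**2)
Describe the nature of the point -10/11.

The point is an algebraic (square-root) branch point.

The term (8/3)*sqrt(1 - θ/(-10/11)) has argument 1 - -10/11/(-10/11) = 0 at -10/11: a square-root (algebraic, two-sheeted) branch point; the remaining terms are analytic or single-valued there.


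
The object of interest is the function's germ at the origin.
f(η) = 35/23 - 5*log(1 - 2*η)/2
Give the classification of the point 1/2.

The point is a logarithmic branch point.

The term (-5/2)*log(1 - η/(1/2)) has argument 1 - 1/2/(1/2) = 0 at 1/2: a logarithmic (infinitely-sheeted) branch point; the remaining terms are analytic or single-valued there.


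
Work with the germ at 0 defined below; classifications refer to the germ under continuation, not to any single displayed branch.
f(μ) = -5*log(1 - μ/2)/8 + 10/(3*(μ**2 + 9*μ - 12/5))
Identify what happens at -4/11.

The point is a regular point.

Denominator factors: μ**2 + 9*μ - 12/5 = -3352/605 at μ = -4/11 — none vanishes.
Branch term log(1 - μ/(2)): argument at -4/11 is 13/11, nonzero, so -4/11 is not its branch point (a point on a principal cut is still regular for the continued germ).
So the germ continues analytically to -4/11.


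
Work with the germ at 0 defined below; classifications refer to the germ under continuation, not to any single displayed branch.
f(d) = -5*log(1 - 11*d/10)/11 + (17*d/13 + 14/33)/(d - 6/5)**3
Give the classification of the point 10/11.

The point is a logarithmic branch point.

The term (-5/11)*log(1 - d/(10/11)) has argument 1 - 10/11/(10/11) = 0 at 10/11: a logarithmic (infinitely-sheeted) branch point; the remaining terms are analytic or single-valued there.


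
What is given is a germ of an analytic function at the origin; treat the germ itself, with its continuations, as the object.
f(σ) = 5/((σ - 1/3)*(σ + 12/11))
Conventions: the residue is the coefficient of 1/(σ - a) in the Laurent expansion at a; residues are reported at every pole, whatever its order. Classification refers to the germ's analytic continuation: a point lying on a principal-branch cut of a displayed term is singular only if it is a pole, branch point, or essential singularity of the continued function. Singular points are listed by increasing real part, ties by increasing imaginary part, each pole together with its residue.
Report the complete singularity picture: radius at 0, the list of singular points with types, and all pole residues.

Radius of convergence at 0: 1/3.
At -12/11: a pole of order 1; residue -165/47.
At 1/3: a pole of order 1; residue 165/47.

Denominator factor (σ + 12/11): pole of order 1 at -12/11, modulus 12/11.
Denominator factor (σ - 1/3): pole of order 1 at 1/3, modulus 1/3.
The radius of convergence is the smallest modulus among the singular points: 1/3.
At the order-1 pole -12/11 set g(σ) = (σ - (-12/11))*f(σ) = 5/(σ - 1/3).
Simple pole: residue = g(a) at a = -12/11, which is -165/47.
At the order-1 pole 1/3 set g(σ) = (σ - (1/3))*f(σ) = 5/(σ + 12/11).
Simple pole: residue = g(a) at a = 1/3, which is 165/47.
List the singular points by increasing real part (a conjugate pair: the negative imaginary part first).


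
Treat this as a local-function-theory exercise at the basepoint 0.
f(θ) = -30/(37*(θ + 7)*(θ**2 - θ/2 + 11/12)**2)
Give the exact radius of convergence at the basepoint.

Denominator factor (θ**2 - θ/2 + 11/12)^2: discriminant -41/12, complex-conjugate roots (1/4) + ((1/12)*sqrt(123))*i and (1/4) - ((1/12)*sqrt(123))*i; poles of order 2, moduli (1/6)*sqrt(33) and (1/6)*sqrt(33).
Denominator factor (θ + 7): pole of order 1 at -7, modulus 7.
The radius of convergence is the smallest modulus among the singular points: (1/6)*sqrt(33).

The radius of convergence is (1/6)*sqrt(33).


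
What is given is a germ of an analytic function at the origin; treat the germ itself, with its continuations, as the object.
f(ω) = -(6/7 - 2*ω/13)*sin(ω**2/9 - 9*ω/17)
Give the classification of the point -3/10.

The point is a regular point.

There is no denominator, hence no pole anywhere.
The factor -sin(ω**2/9 - 9*ω/17) is entire.
So the germ continues analytically to -3/10.


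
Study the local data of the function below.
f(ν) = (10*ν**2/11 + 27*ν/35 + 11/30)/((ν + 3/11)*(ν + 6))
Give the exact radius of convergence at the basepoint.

The radius of convergence is 3/11.

Denominator factor (ν + 6): pole of order 1 at -6, modulus 6.
Denominator factor (ν + 3/11): pole of order 1 at -3/11, modulus 3/11.
The radius of convergence is the smallest modulus among the singular points: 3/11.


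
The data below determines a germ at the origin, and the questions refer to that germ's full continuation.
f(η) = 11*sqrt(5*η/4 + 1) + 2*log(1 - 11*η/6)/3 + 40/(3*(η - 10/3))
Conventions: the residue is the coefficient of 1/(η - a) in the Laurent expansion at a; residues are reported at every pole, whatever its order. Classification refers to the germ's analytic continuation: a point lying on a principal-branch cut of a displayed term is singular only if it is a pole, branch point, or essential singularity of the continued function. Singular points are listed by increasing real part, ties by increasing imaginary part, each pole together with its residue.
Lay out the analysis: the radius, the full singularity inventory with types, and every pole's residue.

Denominator factor (η - 10/3): pole of order 1 at 10/3, modulus 10/3.
Branch term (2/3)*log(1 - η/(6/11)): its argument vanishes at η = 6/11, a logarithmic branch point, modulus 6/11.
Branch term (11)*sqrt(1 - η/(-4/5)): its argument vanishes at η = -4/5, a square-root branch point, modulus 4/5.
The radius of convergence is the smallest modulus among the singular points: 6/11.
The branch terms are analytic at 10/3 and contribute nothing to the residue; only the rational part matters.
At the order-1 pole 10/3 set g(η) = (η - (10/3))*(rational part) = 40/3.
Simple pole: residue = g(a) at a = 10/3, which is 40/3.
List the singular points by increasing real part (a conjugate pair: the negative imaginary part first).

Radius of convergence at 0: 6/11.
At -4/5: an algebraic (square-root) branch point.
At 6/11: a logarithmic branch point.
At 10/3: a pole of order 1; residue 40/3.


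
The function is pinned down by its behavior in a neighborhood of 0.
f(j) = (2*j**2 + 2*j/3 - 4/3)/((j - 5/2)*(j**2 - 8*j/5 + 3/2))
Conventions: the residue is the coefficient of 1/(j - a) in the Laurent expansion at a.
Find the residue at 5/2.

At the order-1 pole 5/2 set g(j) = (j - (5/2))*f(j) = (2*j**2 + 2*j/3 - 4/3)/(j**2 - 8*j/5 + 3/2).
Simple pole: residue = g(a) at a = 5/2, which is 154/45.

The residue is 154/45.


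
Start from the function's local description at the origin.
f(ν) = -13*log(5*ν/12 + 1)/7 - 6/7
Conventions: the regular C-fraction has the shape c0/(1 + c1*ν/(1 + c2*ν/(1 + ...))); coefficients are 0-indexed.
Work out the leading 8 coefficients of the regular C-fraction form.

The regular C-fraction coefficients are [-6/7, -65/72, 10/9, 5/384, 25/128, 8/135, 161/1080, 675/9016].

Taylor coefficients (expand at 0): a_0 = -6/7, a_1 = -65/84, a_2 = 325/2016, a_3 = -1625/36288, a_4 = 8125/580608, a_5 = -8125/1741824, a_6 = 203125/125411328, a_7 = -1015625/1755758592.
c0 = a_0 = -6/7. Peel one level at a time: if S = 1 + c*ν/S' with S'(0) = 1, then c is the ν-coefficient of S and S' = c*ν/(S - 1).
S_1 = c0/f = 1 + (-65/72)*ν + (325/324)*ν^2 + ...; c1 = -65/72.
S_2 = c1*ν/(S_1 - 1) = 1 + (10/9)*ν + (-25/1728)*ν^2 + ...; c2 = 10/9.
S_3 = c2*ν/(S_2 - 1) = 1 + (5/384)*ν + (-125/49152)*ν^2 + ...; c3 = 5/384.
S_4 = c3*ν/(S_3 - 1) = 1 + (25/128)*ν + (-5/432)*ν^2 + ...; c4 = 25/128.
S_5 = c4*ν/(S_4 - 1) = 1 + (8/135)*ν + (-161/18225)*ν^2 + ...; c5 = 8/135.
S_6 = c5*ν/(S_5 - 1) = 1 + (161/1080)*ν + (-5/448)*ν^2 + ...; c6 = 161/1080.
S_7 = c6*ν/(S_6 - 1) = 1 + (675/9016)*ν + ...; c7 = 675/9016.


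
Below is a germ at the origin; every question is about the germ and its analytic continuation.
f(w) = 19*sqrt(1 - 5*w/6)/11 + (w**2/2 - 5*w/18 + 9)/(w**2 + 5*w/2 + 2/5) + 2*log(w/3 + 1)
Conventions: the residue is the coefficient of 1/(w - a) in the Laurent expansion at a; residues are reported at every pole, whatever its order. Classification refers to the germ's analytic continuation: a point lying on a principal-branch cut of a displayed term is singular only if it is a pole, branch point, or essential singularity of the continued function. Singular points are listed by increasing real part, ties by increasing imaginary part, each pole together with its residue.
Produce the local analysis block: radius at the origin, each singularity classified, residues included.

Radius of convergence at 0: 5/4 - (1/20)*sqrt(465).
At -3: a logarithmic branch point.
At -5/4 - (1/20)*sqrt(465): a pole of order 1; residue -55/72 - (7711/33480)*sqrt(465).
At -5/4 + (1/20)*sqrt(465): a pole of order 1; residue -55/72 + (7711/33480)*sqrt(465).
At 6/5: an algebraic (square-root) branch point.


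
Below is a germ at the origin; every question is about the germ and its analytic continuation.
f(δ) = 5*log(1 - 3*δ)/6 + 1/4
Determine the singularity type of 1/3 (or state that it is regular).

The term (5/6)*log(1 - δ/(1/3)) has argument 1 - 1/3/(1/3) = 0 at 1/3: a logarithmic (infinitely-sheeted) branch point; the remaining terms are analytic or single-valued there.

The point is a logarithmic branch point.


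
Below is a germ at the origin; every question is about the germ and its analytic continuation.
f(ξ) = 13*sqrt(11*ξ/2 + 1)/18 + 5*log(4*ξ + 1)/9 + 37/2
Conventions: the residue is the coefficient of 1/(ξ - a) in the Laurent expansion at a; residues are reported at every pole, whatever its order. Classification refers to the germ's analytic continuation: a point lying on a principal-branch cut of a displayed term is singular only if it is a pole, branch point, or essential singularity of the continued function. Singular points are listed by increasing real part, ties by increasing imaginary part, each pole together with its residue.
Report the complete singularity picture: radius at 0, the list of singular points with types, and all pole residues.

Branch term (5/9)*log(1 - ξ/(-1/4)): its argument vanishes at ξ = -1/4, a logarithmic branch point, modulus 1/4.
Branch term (13/18)*sqrt(1 - ξ/(-2/11)): its argument vanishes at ξ = -2/11, a square-root branch point, modulus 2/11.
The radius of convergence is the smallest modulus among the singular points: 2/11.
List the singular points by increasing real part (a conjugate pair: the negative imaginary part first).

Radius of convergence at 0: 2/11.
At -1/4: a logarithmic branch point.
At -2/11: an algebraic (square-root) branch point.


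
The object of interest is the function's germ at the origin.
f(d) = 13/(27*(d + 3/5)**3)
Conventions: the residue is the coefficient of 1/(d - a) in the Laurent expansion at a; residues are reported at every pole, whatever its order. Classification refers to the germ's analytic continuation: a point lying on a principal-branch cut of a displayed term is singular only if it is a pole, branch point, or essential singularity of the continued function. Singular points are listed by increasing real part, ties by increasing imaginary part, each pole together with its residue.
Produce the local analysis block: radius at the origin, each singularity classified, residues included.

Denominator factor (d + 3/5)^3: pole of order 3 at -3/5, modulus 3/5.
The radius of convergence is the smallest modulus among the singular points: 3/5.
At the order-3 pole -3/5 set g(d) = (d - (-3/5))^3*f(d) = 13/27.
Order-3 pole: residue = g''(a)/2; g''(-3/5) = 0, so the residue is 0.

Radius of convergence at 0: 3/5.
At -3/5: a pole of order 3; residue 0.


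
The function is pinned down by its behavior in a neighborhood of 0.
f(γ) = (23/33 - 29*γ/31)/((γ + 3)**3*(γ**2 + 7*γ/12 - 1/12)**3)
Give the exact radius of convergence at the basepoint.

The radius of convergence is -7/24 + (1/24)*sqrt(97).

Denominator factor (γ + 3)^3: pole of order 3 at -3, modulus 3.
Denominator factor (γ**2 + 7*γ/12 - 1/12)^3: discriminant 97/144, real irrational roots -7/24 + (1/24)*sqrt(97) and -7/24 - (1/24)*sqrt(97); poles of order 3, moduli -7/24 + (1/24)*sqrt(97) and 7/24 + (1/24)*sqrt(97).
The radius of convergence is the smallest modulus among the singular points: -7/24 + (1/24)*sqrt(97).


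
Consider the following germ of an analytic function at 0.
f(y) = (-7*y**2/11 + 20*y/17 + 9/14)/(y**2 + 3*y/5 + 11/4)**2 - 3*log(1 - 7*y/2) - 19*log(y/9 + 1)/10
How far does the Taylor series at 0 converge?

The radius of convergence is 2/7.

Denominator factor (y**2 + 3*y/5 + 11/4)^2: discriminant -266/25, complex-conjugate roots (-3/10) + ((1/10)*sqrt(266))*i and (-3/10) - ((1/10)*sqrt(266))*i; poles of order 2, moduli (1/2)*sqrt(11) and (1/2)*sqrt(11).
Branch term (-19/10)*log(1 - y/(-9)): its argument vanishes at y = -9, a logarithmic branch point, modulus 9.
Branch term (-3)*log(1 - y/(2/7)): its argument vanishes at y = 2/7, a logarithmic branch point, modulus 2/7.
The radius of convergence is the smallest modulus among the singular points: 2/7.


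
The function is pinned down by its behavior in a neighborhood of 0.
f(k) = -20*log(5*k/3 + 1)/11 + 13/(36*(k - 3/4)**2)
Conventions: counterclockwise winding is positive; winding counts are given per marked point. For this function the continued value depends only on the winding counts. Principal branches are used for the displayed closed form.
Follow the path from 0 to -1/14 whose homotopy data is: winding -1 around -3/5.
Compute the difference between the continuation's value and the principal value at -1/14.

Continued minus principal equals (40/11)*pi*i.

The rational part is single-valued and drops out of the difference; each branch term changes only by its own monodromy.
(-20/11)*log(1 - k/(-3/5)): each positive loop around -3/5 adds 2*pi*i to the log, so winding -1 contributes (-20/11)*(-1)*2*pi*i = (40/11)*pi*i.
Summing the contributions at k = -1/14 gives (40/11)*pi*i.


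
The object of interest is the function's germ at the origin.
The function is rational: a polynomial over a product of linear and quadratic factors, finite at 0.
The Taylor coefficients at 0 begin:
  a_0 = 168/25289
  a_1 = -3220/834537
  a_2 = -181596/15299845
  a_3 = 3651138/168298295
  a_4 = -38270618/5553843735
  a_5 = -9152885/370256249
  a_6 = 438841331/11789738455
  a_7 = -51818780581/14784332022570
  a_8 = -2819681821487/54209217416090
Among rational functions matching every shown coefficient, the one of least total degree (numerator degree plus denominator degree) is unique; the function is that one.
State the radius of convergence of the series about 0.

The radius of convergence is (1/3)*sqrt(6).

No rational of total degree below 7 reproduces all 9 coefficients; solving the [2/5] Pade equations on them gives f(ρ) = (-2*ρ**2/5 + 7*ρ/9 + 14/19)/((ρ + 11/2)**3*(ρ**2 + 8*ρ/11 + 2/3)), whose expansion matches every shown term.
Denominator factor (ρ + 11/2)^3: pole of order 3 at -11/2, modulus 11/2.
Denominator factor (ρ**2 + 8*ρ/11 + 2/3): discriminant -776/363, complex-conjugate roots (-4/11) + ((1/33)*sqrt(582))*i and (-4/11) - ((1/33)*sqrt(582))*i; poles of order 1, moduli (1/3)*sqrt(6) and (1/3)*sqrt(6).
The radius of convergence is the smallest modulus among the singular points: (1/3)*sqrt(6).


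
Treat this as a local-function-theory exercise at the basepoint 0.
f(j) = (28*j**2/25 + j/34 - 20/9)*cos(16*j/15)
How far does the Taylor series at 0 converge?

The radius of convergence is infinite.

The factor cos(16*j/15) is entire and contributes no finite singular point.
The polynomial part has no poles.
No finite singular points: the Taylor series at 0 converges everywhere.


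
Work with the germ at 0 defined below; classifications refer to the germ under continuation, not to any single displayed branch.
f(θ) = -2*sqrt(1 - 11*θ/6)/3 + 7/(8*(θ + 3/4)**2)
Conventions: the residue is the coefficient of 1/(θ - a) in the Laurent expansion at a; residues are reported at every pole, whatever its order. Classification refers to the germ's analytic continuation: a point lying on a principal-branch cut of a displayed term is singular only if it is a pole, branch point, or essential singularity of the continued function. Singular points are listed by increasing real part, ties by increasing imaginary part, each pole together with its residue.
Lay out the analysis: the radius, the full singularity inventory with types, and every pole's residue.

Denominator factor (θ + 3/4)^2: pole of order 2 at -3/4, modulus 3/4.
Branch term (-2/3)*sqrt(1 - θ/(6/11)): its argument vanishes at θ = 6/11, a square-root branch point, modulus 6/11.
The radius of convergence is the smallest modulus among the singular points: 6/11.
The branch term is analytic at -3/4 and contributes nothing to the residue; only the rational part matters.
At the order-2 pole -3/4 set g(θ) = (θ - (-3/4))^2*(rational part) = 7/8.
Order-2 pole: residue = g'(a); g'(-3/4) = 0, so the residue is 0.
List the singular points by increasing real part (a conjugate pair: the negative imaginary part first).

Radius of convergence at 0: 6/11.
At -3/4: a pole of order 2; residue 0.
At 6/11: an algebraic (square-root) branch point.


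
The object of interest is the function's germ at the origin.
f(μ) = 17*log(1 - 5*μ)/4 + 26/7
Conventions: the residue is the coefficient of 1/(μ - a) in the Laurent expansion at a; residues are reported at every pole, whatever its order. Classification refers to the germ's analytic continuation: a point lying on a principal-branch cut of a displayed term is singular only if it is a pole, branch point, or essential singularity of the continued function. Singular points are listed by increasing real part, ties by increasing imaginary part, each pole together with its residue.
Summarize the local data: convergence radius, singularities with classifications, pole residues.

Branch term (17/4)*log(1 - μ/(1/5)): its argument vanishes at μ = 1/5, a logarithmic branch point, modulus 1/5.
The radius of convergence is the smallest modulus among the singular points: 1/5.

Radius of convergence at 0: 1/5.
At 1/5: a logarithmic branch point.


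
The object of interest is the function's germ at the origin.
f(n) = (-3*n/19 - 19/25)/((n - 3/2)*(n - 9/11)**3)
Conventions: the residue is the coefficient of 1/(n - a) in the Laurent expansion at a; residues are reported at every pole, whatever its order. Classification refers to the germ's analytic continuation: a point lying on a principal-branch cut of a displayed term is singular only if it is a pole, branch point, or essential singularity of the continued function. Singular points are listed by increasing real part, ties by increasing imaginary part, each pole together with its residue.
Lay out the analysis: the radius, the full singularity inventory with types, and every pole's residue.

Denominator factor (n - 3/2): pole of order 1 at 3/2, modulus 3/2.
Denominator factor (n - 9/11)^3: pole of order 3 at 9/11, modulus 9/11.
The radius of convergence is the smallest modulus among the singular points: 9/11.
At the order-3 pole 9/11 set g(n) = (n - (9/11))^3*f(n) = (-3*n/19 - 19/25)/(n - 3/2).
Order-3 pole: residue = g''(a)/2; g''(9/11) = 10083656/1603125, so the residue is 5041828/1603125.
At the order-1 pole 3/2 set g(n) = (n - (3/2))*f(n) = (-3*n/19 - 19/25)/(n - 9/11)**3.
Simple pole: residue = g(a) at a = 3/2, which is -5041828/1603125.
List the singular points by increasing real part (a conjugate pair: the negative imaginary part first).

Radius of convergence at 0: 9/11.
At 9/11: a pole of order 3; residue 5041828/1603125.
At 3/2: a pole of order 1; residue -5041828/1603125.


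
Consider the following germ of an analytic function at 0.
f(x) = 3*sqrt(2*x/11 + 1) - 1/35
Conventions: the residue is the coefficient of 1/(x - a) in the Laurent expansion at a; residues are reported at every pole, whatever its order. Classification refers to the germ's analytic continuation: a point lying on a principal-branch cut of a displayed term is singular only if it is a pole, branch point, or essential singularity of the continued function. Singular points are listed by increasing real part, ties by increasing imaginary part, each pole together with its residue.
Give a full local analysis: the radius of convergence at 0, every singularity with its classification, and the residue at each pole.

Branch term (3)*sqrt(1 - x/(-11/2)): its argument vanishes at x = -11/2, a square-root branch point, modulus 11/2.
The radius of convergence is the smallest modulus among the singular points: 11/2.

Radius of convergence at 0: 11/2.
At -11/2: an algebraic (square-root) branch point.


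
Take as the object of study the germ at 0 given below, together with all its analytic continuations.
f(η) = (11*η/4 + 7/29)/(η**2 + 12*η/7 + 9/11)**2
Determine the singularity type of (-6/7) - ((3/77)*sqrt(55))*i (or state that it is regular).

The point is a pole of order 2.

The denominator factor η**2 + 12*η/7 + 9/11 vanishes at (-6/7) - ((3/77)*sqrt(55))*i and appears to the power 2; the numerator there equals (-859/406) - ((3/28)*sqrt(55))*i, nonzero, and no other factor vanishes.
Hence a pole whose order is the multiplicity, 2.


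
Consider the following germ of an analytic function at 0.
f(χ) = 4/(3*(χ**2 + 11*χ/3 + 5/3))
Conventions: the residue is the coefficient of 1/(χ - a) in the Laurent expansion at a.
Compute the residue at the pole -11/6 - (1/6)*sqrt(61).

The residue is -(4/61)*sqrt(61).

The factor χ**2 + 11*χ/3 + 5/3 splits as (χ - a)(χ - a') with a = -11/6 - (1/6)*sqrt(61), a' = -11/6 + (1/6)*sqrt(61). At the order-1 pole a set g(χ) = (χ - a)*f(χ) = [4/3] / (χ - a').
Simple pole: residue = g(a) at a = -11/6 - (1/6)*sqrt(61), which is -(4/61)*sqrt(61).


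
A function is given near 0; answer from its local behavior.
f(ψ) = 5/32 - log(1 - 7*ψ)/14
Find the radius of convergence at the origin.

Branch term (-1/14)*log(1 - ψ/(1/7)): its argument vanishes at ψ = 1/7, a logarithmic branch point, modulus 1/7.
The radius of convergence is the smallest modulus among the singular points: 1/7.

The radius of convergence is 1/7.


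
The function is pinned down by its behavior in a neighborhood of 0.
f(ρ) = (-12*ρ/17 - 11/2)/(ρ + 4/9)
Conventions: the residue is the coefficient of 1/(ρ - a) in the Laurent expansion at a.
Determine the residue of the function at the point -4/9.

At the order-1 pole -4/9 set g(ρ) = (ρ - (-4/9))*f(ρ) = -12*ρ/17 - 11/2.
Simple pole: residue = g(a) at a = -4/9, which is -529/102.

The residue is -529/102.


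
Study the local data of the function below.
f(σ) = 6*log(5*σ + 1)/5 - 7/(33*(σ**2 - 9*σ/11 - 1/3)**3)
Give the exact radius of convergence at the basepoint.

Denominator factor (σ**2 - 9*σ/11 - 1/3)^3: discriminant 727/363, real irrational roots 9/22 + (1/66)*sqrt(2181) and 9/22 - (1/66)*sqrt(2181); poles of order 3, moduli 9/22 + (1/66)*sqrt(2181) and -9/22 + (1/66)*sqrt(2181).
Branch term (6/5)*log(1 - σ/(-1/5)): its argument vanishes at σ = -1/5, a logarithmic branch point, modulus 1/5.
The radius of convergence is the smallest modulus among the singular points: 1/5.

The radius of convergence is 1/5.


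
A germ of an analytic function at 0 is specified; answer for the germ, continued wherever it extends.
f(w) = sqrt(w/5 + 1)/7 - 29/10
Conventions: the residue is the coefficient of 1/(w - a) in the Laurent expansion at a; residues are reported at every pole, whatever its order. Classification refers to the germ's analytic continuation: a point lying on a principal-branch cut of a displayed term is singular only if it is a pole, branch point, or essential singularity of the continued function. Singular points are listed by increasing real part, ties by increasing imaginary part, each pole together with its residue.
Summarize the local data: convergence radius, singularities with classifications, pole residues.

Branch term (1/7)*sqrt(1 - w/(-5)): its argument vanishes at w = -5, a square-root branch point, modulus 5.
The radius of convergence is the smallest modulus among the singular points: 5.

Radius of convergence at 0: 5.
At -5: an algebraic (square-root) branch point.


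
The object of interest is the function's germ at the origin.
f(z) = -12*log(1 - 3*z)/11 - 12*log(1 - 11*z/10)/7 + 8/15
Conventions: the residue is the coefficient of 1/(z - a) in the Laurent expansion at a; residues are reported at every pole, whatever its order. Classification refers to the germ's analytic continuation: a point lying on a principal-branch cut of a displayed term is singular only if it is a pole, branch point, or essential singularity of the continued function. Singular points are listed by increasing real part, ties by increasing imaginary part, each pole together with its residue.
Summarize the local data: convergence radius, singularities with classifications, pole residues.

Radius of convergence at 0: 1/3.
At 1/3: a logarithmic branch point.
At 10/11: a logarithmic branch point.

Branch term (-12/7)*log(1 - z/(10/11)): its argument vanishes at z = 10/11, a logarithmic branch point, modulus 10/11.
Branch term (-12/11)*log(1 - z/(1/3)): its argument vanishes at z = 1/3, a logarithmic branch point, modulus 1/3.
The radius of convergence is the smallest modulus among the singular points: 1/3.
List the singular points by increasing real part (a conjugate pair: the negative imaginary part first).


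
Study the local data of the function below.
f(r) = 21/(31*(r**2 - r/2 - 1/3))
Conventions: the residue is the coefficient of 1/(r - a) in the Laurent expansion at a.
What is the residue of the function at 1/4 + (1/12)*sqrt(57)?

The factor r**2 - r/2 - 1/3 splits as (r - a)(r - a') with a = 1/4 + (1/12)*sqrt(57), a' = 1/4 - (1/12)*sqrt(57). At the order-1 pole a set g(r) = (r - a)*f(r) = [21/31] / (r - a').
Simple pole: residue = g(a) at a = 1/4 + (1/12)*sqrt(57), which is (42/589)*sqrt(57).

The residue is (42/589)*sqrt(57).


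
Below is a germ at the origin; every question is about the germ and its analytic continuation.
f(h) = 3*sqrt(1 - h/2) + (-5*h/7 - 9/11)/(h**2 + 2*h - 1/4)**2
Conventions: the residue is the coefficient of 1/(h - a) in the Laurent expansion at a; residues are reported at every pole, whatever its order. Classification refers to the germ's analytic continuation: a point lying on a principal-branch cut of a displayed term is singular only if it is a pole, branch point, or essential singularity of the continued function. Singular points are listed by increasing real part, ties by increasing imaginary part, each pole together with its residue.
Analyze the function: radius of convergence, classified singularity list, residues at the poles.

Radius of convergence at 0: -1 + (1/2)*sqrt(5).
At -1 - (1/2)*sqrt(5): a pole of order 2; residue -(16/1925)*sqrt(5).
At -1 + (1/2)*sqrt(5): a pole of order 2; residue (16/1925)*sqrt(5).
At 2: an algebraic (square-root) branch point.

Denominator factor (h**2 + 2*h - 1/4)^2: discriminant 5, real irrational roots -1 + (1/2)*sqrt(5) and -1 - (1/2)*sqrt(5); poles of order 2, moduli -1 + (1/2)*sqrt(5) and 1 + (1/2)*sqrt(5).
Branch term (3)*sqrt(1 - h/(2)): its argument vanishes at h = 2, a square-root branch point, modulus 2.
The radius of convergence is the smallest modulus among the singular points: -1 + (1/2)*sqrt(5).
The branch term is analytic at -1 - (1/2)*sqrt(5) and contributes nothing to the residue; only the rational part matters.
The factor h**2 + 2*h - 1/4 splits as (h - a)(h - a') with a = -1 - (1/2)*sqrt(5), a' = -1 + (1/2)*sqrt(5). At the order-2 pole a set g(h) = (h - a)^2*(rational part) = [-5*h/7 - 9/11] / (h - a')^2.
Order-2 pole: residue = g'(a); g'(-1 - (1/2)*sqrt(5)) = -(16/1925)*sqrt(5), so the residue is -(16/1925)*sqrt(5).
The branch term is analytic at -1 + (1/2)*sqrt(5) and contributes nothing to the residue; only the rational part matters.
The factor h**2 + 2*h - 1/4 splits as (h - a)(h - a') with a = -1 + (1/2)*sqrt(5), a' = -1 - (1/2)*sqrt(5). At the order-2 pole a set g(h) = (h - a)^2*(rational part) = [-5*h/7 - 9/11] / (h - a')^2.
Order-2 pole: residue = g'(a); g'(-1 + (1/2)*sqrt(5)) = (16/1925)*sqrt(5), so the residue is (16/1925)*sqrt(5).
List the singular points by increasing real part (a conjugate pair: the negative imaginary part first).


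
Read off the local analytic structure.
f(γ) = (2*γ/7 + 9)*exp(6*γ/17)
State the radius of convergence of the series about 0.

The radius of convergence is infinite.

The factor exp(6*γ/17) is entire and contributes no finite singular point.
The polynomial part has no poles.
No finite singular points: the Taylor series at 0 converges everywhere.


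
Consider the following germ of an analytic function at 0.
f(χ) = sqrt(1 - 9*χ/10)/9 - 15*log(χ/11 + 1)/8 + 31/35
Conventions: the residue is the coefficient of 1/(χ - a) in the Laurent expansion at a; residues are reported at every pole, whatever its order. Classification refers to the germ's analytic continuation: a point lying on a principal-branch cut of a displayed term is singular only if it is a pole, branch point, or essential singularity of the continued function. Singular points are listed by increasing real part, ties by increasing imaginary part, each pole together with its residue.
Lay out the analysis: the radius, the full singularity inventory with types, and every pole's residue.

Radius of convergence at 0: 10/9.
At -11: a logarithmic branch point.
At 10/9: an algebraic (square-root) branch point.

Branch term (-15/8)*log(1 - χ/(-11)): its argument vanishes at χ = -11, a logarithmic branch point, modulus 11.
Branch term (1/9)*sqrt(1 - χ/(10/9)): its argument vanishes at χ = 10/9, a square-root branch point, modulus 10/9.
The radius of convergence is the smallest modulus among the singular points: 10/9.
List the singular points by increasing real part (a conjugate pair: the negative imaginary part first).


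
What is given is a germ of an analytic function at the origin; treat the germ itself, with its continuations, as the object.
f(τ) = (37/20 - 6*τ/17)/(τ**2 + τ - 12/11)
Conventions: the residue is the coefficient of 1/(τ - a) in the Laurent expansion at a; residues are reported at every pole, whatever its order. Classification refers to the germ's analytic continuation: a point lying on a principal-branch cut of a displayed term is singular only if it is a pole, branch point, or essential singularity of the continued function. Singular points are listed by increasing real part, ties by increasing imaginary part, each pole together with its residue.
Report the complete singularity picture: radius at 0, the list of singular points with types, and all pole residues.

Radius of convergence at 0: -1/2 + (1/22)*sqrt(649).
At -1/2 - (1/22)*sqrt(649): a pole of order 1; residue -3/17 - (689/20060)*sqrt(649).
At -1/2 + (1/22)*sqrt(649): a pole of order 1; residue -3/17 + (689/20060)*sqrt(649).

Denominator factor (τ**2 + τ - 12/11): discriminant 59/11, real irrational roots -1/2 + (1/22)*sqrt(649) and -1/2 - (1/22)*sqrt(649); poles of order 1, moduli -1/2 + (1/22)*sqrt(649) and 1/2 + (1/22)*sqrt(649).
The radius of convergence is the smallest modulus among the singular points: -1/2 + (1/22)*sqrt(649).
The factor τ**2 + τ - 12/11 splits as (τ - a)(τ - a') with a = -1/2 - (1/22)*sqrt(649), a' = -1/2 + (1/22)*sqrt(649). At the order-1 pole a set g(τ) = (τ - a)*f(τ) = [37/20 - 6*τ/17] / (τ - a').
Simple pole: residue = g(a) at a = -1/2 - (1/22)*sqrt(649), which is -3/17 - (689/20060)*sqrt(649).
The factor τ**2 + τ - 12/11 splits as (τ - a)(τ - a') with a = -1/2 + (1/22)*sqrt(649), a' = -1/2 - (1/22)*sqrt(649). At the order-1 pole a set g(τ) = (τ - a)*f(τ) = [37/20 - 6*τ/17] / (τ - a').
Simple pole: residue = g(a) at a = -1/2 + (1/22)*sqrt(649), which is -3/17 + (689/20060)*sqrt(649).
List the singular points by increasing real part (a conjugate pair: the negative imaginary part first).


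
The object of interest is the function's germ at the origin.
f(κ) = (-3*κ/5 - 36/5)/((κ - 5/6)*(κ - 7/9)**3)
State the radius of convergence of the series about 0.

The radius of convergence is 7/9.

Denominator factor (κ - 5/6): pole of order 1 at 5/6, modulus 5/6.
Denominator factor (κ - 7/9)^3: pole of order 3 at 7/9, modulus 7/9.
The radius of convergence is the smallest modulus among the singular points: 7/9.


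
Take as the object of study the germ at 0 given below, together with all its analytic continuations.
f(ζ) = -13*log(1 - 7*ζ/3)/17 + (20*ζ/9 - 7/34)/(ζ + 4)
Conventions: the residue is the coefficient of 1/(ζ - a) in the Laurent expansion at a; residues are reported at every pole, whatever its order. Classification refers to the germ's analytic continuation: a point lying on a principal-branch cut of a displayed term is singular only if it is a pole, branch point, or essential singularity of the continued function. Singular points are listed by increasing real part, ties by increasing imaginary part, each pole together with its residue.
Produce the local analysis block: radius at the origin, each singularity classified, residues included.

Denominator factor (ζ + 4): pole of order 1 at -4, modulus 4.
Branch term (-13/17)*log(1 - ζ/(3/7)): its argument vanishes at ζ = 3/7, a logarithmic branch point, modulus 3/7.
The radius of convergence is the smallest modulus among the singular points: 3/7.
The branch term is analytic at -4 and contributes nothing to the residue; only the rational part matters.
At the order-1 pole -4 set g(ζ) = (ζ - (-4))*(rational part) = 20*ζ/9 - 7/34.
Simple pole: residue = g(a) at a = -4, which is -2783/306.
List the singular points by increasing real part (a conjugate pair: the negative imaginary part first).

Radius of convergence at 0: 3/7.
At -4: a pole of order 1; residue -2783/306.
At 3/7: a logarithmic branch point.


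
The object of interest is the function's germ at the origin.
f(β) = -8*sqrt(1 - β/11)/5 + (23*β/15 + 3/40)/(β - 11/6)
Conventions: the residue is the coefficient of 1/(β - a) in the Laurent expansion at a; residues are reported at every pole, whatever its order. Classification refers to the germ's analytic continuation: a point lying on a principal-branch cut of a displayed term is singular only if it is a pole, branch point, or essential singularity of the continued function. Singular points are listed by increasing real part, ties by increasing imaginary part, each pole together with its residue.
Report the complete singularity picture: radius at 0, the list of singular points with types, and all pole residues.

Denominator factor (β - 11/6): pole of order 1 at 11/6, modulus 11/6.
Branch term (-8/5)*sqrt(1 - β/(11)): its argument vanishes at β = 11, a square-root branch point, modulus 11.
The radius of convergence is the smallest modulus among the singular points: 11/6.
The branch term is analytic at 11/6 and contributes nothing to the residue; only the rational part matters.
At the order-1 pole 11/6 set g(β) = (β - (11/6))*(rational part) = 23*β/15 + 3/40.
Simple pole: residue = g(a) at a = 11/6, which is 1039/360.
List the singular points by increasing real part (a conjugate pair: the negative imaginary part first).

Radius of convergence at 0: 11/6.
At 11/6: a pole of order 1; residue 1039/360.
At 11: an algebraic (square-root) branch point.


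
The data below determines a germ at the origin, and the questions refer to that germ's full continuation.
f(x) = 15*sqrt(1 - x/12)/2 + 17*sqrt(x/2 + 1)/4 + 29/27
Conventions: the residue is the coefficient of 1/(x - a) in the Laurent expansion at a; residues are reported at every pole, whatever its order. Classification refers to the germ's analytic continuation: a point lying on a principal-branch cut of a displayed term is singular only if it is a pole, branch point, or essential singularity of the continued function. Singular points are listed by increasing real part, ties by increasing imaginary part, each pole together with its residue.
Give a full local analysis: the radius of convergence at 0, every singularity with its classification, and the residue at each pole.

Branch term (15/2)*sqrt(1 - x/(12)): its argument vanishes at x = 12, a square-root branch point, modulus 12.
Branch term (17/4)*sqrt(1 - x/(-2)): its argument vanishes at x = -2, a square-root branch point, modulus 2.
The radius of convergence is the smallest modulus among the singular points: 2.
List the singular points by increasing real part (a conjugate pair: the negative imaginary part first).

Radius of convergence at 0: 2.
At -2: an algebraic (square-root) branch point.
At 12: an algebraic (square-root) branch point.


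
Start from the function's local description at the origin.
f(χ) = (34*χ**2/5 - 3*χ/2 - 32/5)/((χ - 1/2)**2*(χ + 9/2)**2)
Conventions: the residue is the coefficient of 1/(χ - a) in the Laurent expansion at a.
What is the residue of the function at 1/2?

The residue is 187/625.

At the order-2 pole 1/2 set g(χ) = (χ - (1/2))^2*f(χ) = (34*χ**2/5 - 3*χ/2 - 32/5)/(χ + 9/2)**2.
Order-2 pole: residue = g'(a); g'(1/2) = 187/625, so the residue is 187/625.
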